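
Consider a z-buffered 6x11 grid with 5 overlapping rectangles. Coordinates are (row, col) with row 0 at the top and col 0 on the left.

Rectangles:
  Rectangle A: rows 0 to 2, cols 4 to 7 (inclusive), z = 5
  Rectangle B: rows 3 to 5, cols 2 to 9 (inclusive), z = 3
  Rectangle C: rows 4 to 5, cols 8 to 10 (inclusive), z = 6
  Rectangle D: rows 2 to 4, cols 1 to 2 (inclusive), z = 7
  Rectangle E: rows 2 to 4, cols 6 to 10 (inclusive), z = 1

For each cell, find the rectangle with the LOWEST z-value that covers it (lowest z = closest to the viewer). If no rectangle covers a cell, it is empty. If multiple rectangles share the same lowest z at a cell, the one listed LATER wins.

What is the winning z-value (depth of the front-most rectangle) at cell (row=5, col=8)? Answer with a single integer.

Check cell (5,8):
  A: rows 0-2 cols 4-7 -> outside (row miss)
  B: rows 3-5 cols 2-9 z=3 -> covers; best now B (z=3)
  C: rows 4-5 cols 8-10 z=6 -> covers; best now B (z=3)
  D: rows 2-4 cols 1-2 -> outside (row miss)
  E: rows 2-4 cols 6-10 -> outside (row miss)
Winner: B at z=3

Answer: 3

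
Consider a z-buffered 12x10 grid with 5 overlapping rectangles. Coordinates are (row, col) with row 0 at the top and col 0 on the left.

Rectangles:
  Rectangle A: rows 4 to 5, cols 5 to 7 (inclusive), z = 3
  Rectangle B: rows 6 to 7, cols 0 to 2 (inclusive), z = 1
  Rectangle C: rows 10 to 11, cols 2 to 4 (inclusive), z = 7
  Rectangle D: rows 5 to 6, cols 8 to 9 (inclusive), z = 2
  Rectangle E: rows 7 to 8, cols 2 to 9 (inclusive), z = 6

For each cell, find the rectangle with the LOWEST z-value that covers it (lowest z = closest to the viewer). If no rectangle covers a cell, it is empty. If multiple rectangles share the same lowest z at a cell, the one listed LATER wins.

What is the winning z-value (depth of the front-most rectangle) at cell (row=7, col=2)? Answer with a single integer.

Answer: 1

Derivation:
Check cell (7,2):
  A: rows 4-5 cols 5-7 -> outside (row miss)
  B: rows 6-7 cols 0-2 z=1 -> covers; best now B (z=1)
  C: rows 10-11 cols 2-4 -> outside (row miss)
  D: rows 5-6 cols 8-9 -> outside (row miss)
  E: rows 7-8 cols 2-9 z=6 -> covers; best now B (z=1)
Winner: B at z=1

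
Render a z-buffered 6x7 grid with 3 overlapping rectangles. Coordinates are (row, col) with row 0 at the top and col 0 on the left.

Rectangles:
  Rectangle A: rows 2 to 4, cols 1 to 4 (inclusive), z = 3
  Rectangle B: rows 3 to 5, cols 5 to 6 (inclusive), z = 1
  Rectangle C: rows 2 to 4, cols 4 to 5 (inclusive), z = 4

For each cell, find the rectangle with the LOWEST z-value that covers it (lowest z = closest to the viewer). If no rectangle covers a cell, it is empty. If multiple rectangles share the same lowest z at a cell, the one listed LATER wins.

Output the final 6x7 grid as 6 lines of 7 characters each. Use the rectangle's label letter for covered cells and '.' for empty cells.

.......
.......
.AAAAC.
.AAAABB
.AAAABB
.....BB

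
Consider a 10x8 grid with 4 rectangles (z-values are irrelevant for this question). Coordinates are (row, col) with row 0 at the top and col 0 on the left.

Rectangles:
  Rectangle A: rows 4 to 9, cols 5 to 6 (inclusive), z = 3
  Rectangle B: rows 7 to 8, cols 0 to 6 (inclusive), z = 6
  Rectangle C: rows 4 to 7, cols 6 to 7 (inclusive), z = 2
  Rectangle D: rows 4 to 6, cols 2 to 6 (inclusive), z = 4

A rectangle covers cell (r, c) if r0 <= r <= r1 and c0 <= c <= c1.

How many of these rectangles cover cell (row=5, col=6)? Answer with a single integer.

Check cell (5,6):
  A: rows 4-9 cols 5-6 -> covers
  B: rows 7-8 cols 0-6 -> outside (row miss)
  C: rows 4-7 cols 6-7 -> covers
  D: rows 4-6 cols 2-6 -> covers
Count covering = 3

Answer: 3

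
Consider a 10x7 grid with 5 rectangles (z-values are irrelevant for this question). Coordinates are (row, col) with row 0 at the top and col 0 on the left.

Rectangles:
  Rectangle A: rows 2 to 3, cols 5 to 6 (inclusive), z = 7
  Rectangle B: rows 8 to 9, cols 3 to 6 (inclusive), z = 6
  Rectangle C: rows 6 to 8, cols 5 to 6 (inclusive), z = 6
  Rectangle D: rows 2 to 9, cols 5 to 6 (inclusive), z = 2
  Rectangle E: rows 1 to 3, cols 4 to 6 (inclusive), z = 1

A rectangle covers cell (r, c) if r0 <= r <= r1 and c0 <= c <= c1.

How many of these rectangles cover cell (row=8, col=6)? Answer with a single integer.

Answer: 3

Derivation:
Check cell (8,6):
  A: rows 2-3 cols 5-6 -> outside (row miss)
  B: rows 8-9 cols 3-6 -> covers
  C: rows 6-8 cols 5-6 -> covers
  D: rows 2-9 cols 5-6 -> covers
  E: rows 1-3 cols 4-6 -> outside (row miss)
Count covering = 3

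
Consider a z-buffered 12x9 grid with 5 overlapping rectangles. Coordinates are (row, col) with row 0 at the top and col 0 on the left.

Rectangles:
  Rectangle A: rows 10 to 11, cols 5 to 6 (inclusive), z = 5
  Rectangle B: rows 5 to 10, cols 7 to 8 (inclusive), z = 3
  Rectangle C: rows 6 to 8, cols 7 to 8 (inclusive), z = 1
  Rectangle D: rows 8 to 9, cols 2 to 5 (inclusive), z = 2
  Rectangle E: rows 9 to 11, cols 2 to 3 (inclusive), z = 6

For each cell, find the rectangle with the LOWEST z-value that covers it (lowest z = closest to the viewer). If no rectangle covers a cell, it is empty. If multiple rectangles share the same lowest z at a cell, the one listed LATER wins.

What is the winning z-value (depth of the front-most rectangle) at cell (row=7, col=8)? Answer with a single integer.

Check cell (7,8):
  A: rows 10-11 cols 5-6 -> outside (row miss)
  B: rows 5-10 cols 7-8 z=3 -> covers; best now B (z=3)
  C: rows 6-8 cols 7-8 z=1 -> covers; best now C (z=1)
  D: rows 8-9 cols 2-5 -> outside (row miss)
  E: rows 9-11 cols 2-3 -> outside (row miss)
Winner: C at z=1

Answer: 1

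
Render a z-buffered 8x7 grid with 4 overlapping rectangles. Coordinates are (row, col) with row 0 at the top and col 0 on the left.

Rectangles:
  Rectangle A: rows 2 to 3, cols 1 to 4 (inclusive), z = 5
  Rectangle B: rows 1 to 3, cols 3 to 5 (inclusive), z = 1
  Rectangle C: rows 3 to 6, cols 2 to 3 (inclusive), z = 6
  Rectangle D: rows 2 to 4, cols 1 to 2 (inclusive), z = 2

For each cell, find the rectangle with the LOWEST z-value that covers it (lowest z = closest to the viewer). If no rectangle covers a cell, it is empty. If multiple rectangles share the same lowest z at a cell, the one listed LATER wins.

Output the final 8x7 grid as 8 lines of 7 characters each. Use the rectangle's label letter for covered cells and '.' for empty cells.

.......
...BBB.
.DDBBB.
.DDBBB.
.DDC...
..CC...
..CC...
.......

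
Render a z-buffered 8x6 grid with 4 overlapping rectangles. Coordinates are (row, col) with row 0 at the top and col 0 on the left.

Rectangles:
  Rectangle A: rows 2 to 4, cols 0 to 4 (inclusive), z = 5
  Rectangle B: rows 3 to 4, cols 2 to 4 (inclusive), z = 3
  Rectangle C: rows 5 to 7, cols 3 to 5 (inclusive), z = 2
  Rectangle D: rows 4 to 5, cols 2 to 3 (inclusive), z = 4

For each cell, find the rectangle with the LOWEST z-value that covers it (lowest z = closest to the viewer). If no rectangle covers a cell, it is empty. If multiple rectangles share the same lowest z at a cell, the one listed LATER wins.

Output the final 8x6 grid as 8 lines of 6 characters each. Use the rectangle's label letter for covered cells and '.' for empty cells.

......
......
AAAAA.
AABBB.
AABBB.
..DCCC
...CCC
...CCC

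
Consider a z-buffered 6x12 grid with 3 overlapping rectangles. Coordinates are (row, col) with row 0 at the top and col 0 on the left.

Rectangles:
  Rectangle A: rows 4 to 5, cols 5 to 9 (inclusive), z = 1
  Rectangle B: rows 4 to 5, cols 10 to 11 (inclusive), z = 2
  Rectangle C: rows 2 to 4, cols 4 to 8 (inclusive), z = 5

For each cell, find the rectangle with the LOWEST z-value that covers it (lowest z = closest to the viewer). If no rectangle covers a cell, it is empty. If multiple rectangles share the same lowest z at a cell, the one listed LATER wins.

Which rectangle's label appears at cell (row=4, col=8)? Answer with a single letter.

Answer: A

Derivation:
Check cell (4,8):
  A: rows 4-5 cols 5-9 z=1 -> covers; best now A (z=1)
  B: rows 4-5 cols 10-11 -> outside (col miss)
  C: rows 2-4 cols 4-8 z=5 -> covers; best now A (z=1)
Winner: A at z=1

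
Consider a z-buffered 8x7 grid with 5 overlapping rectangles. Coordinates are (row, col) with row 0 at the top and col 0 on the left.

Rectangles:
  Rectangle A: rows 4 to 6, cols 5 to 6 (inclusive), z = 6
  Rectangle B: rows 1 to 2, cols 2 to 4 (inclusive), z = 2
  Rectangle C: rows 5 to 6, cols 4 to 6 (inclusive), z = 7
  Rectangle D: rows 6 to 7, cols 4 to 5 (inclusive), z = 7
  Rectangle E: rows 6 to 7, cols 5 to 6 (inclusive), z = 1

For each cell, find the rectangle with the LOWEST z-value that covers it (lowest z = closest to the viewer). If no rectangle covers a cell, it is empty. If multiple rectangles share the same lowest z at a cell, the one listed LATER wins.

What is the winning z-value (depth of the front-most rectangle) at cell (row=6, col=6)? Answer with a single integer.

Answer: 1

Derivation:
Check cell (6,6):
  A: rows 4-6 cols 5-6 z=6 -> covers; best now A (z=6)
  B: rows 1-2 cols 2-4 -> outside (row miss)
  C: rows 5-6 cols 4-6 z=7 -> covers; best now A (z=6)
  D: rows 6-7 cols 4-5 -> outside (col miss)
  E: rows 6-7 cols 5-6 z=1 -> covers; best now E (z=1)
Winner: E at z=1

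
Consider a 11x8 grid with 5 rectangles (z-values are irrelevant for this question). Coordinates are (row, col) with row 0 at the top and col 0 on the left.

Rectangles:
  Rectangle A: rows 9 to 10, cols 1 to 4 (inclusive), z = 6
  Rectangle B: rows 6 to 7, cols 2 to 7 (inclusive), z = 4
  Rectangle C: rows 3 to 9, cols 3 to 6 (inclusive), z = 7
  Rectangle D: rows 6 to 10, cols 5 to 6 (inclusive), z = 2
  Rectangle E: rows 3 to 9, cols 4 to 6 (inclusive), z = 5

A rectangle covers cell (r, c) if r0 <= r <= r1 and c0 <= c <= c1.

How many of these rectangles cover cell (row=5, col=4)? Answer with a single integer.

Check cell (5,4):
  A: rows 9-10 cols 1-4 -> outside (row miss)
  B: rows 6-7 cols 2-7 -> outside (row miss)
  C: rows 3-9 cols 3-6 -> covers
  D: rows 6-10 cols 5-6 -> outside (row miss)
  E: rows 3-9 cols 4-6 -> covers
Count covering = 2

Answer: 2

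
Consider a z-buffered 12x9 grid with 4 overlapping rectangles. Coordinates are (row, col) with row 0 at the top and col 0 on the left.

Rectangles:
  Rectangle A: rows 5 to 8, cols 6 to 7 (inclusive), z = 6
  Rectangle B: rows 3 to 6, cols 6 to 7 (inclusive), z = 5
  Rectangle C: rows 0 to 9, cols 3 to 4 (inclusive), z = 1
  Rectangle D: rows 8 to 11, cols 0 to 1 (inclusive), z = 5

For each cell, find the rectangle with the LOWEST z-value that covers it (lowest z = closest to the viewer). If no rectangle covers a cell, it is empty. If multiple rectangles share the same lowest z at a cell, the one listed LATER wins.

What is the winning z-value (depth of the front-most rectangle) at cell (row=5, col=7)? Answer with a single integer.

Check cell (5,7):
  A: rows 5-8 cols 6-7 z=6 -> covers; best now A (z=6)
  B: rows 3-6 cols 6-7 z=5 -> covers; best now B (z=5)
  C: rows 0-9 cols 3-4 -> outside (col miss)
  D: rows 8-11 cols 0-1 -> outside (row miss)
Winner: B at z=5

Answer: 5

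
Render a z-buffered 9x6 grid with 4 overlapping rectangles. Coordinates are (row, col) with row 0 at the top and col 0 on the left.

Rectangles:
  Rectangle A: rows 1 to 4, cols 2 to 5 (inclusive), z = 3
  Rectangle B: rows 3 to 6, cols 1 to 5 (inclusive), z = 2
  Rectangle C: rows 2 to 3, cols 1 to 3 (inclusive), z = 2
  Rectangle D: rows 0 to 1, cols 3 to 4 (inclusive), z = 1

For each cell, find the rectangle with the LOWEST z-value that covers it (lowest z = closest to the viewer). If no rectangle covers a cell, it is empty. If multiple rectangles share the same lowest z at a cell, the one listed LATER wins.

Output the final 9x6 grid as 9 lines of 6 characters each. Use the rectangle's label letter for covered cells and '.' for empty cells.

...DD.
..ADDA
.CCCAA
.CCCBB
.BBBBB
.BBBBB
.BBBBB
......
......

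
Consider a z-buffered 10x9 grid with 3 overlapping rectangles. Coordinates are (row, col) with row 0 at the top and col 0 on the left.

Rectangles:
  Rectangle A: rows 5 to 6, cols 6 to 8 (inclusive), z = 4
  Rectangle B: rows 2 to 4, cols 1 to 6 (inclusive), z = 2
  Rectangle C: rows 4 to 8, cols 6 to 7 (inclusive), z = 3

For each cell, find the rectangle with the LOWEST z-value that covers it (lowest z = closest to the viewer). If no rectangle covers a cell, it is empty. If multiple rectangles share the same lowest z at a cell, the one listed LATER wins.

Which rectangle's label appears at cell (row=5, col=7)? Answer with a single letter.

Answer: C

Derivation:
Check cell (5,7):
  A: rows 5-6 cols 6-8 z=4 -> covers; best now A (z=4)
  B: rows 2-4 cols 1-6 -> outside (row miss)
  C: rows 4-8 cols 6-7 z=3 -> covers; best now C (z=3)
Winner: C at z=3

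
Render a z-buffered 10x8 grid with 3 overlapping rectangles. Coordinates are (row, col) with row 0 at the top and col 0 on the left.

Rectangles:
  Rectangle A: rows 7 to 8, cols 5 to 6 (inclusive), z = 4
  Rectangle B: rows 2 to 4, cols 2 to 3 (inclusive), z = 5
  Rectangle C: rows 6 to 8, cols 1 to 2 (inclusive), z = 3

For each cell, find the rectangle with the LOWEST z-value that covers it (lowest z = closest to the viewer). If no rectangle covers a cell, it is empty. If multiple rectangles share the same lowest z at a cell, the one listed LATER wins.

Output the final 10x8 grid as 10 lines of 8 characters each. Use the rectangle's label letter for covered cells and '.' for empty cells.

........
........
..BB....
..BB....
..BB....
........
.CC.....
.CC..AA.
.CC..AA.
........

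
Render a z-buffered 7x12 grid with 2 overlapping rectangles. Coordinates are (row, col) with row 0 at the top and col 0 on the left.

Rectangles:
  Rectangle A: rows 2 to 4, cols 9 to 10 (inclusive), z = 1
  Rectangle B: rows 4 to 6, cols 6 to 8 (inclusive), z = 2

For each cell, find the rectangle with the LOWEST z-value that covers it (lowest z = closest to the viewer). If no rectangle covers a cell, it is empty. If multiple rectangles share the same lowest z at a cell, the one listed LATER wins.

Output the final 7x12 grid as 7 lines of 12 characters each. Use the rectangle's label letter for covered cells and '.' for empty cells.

............
............
.........AA.
.........AA.
......BBBAA.
......BBB...
......BBB...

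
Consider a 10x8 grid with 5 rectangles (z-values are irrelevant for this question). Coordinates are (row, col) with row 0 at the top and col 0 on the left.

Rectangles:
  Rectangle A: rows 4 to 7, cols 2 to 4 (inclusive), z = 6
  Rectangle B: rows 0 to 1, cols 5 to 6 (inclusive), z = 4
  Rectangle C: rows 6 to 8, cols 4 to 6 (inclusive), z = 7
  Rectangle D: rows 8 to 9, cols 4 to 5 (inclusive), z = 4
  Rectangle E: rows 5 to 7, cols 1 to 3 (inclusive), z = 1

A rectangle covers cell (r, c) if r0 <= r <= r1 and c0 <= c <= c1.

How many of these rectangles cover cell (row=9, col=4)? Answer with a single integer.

Check cell (9,4):
  A: rows 4-7 cols 2-4 -> outside (row miss)
  B: rows 0-1 cols 5-6 -> outside (row miss)
  C: rows 6-8 cols 4-6 -> outside (row miss)
  D: rows 8-9 cols 4-5 -> covers
  E: rows 5-7 cols 1-3 -> outside (row miss)
Count covering = 1

Answer: 1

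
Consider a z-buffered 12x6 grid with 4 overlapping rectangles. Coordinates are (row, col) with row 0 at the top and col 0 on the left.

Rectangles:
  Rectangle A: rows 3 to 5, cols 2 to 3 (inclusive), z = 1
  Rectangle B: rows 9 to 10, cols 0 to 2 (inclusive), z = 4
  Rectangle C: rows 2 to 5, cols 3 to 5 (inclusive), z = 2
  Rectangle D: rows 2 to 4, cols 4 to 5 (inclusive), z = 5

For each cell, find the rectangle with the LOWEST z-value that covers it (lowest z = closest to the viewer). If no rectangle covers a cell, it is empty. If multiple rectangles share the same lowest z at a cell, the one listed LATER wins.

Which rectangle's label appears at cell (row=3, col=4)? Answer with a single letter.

Answer: C

Derivation:
Check cell (3,4):
  A: rows 3-5 cols 2-3 -> outside (col miss)
  B: rows 9-10 cols 0-2 -> outside (row miss)
  C: rows 2-5 cols 3-5 z=2 -> covers; best now C (z=2)
  D: rows 2-4 cols 4-5 z=5 -> covers; best now C (z=2)
Winner: C at z=2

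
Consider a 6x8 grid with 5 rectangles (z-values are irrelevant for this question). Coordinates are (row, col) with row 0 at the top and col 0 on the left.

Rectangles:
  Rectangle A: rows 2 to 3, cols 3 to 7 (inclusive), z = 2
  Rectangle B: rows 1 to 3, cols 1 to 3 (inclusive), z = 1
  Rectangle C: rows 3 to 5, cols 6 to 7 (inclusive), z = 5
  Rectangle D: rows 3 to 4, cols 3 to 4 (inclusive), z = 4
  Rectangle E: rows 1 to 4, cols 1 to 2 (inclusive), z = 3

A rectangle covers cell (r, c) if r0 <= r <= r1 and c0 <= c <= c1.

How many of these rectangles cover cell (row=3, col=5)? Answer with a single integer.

Check cell (3,5):
  A: rows 2-3 cols 3-7 -> covers
  B: rows 1-3 cols 1-3 -> outside (col miss)
  C: rows 3-5 cols 6-7 -> outside (col miss)
  D: rows 3-4 cols 3-4 -> outside (col miss)
  E: rows 1-4 cols 1-2 -> outside (col miss)
Count covering = 1

Answer: 1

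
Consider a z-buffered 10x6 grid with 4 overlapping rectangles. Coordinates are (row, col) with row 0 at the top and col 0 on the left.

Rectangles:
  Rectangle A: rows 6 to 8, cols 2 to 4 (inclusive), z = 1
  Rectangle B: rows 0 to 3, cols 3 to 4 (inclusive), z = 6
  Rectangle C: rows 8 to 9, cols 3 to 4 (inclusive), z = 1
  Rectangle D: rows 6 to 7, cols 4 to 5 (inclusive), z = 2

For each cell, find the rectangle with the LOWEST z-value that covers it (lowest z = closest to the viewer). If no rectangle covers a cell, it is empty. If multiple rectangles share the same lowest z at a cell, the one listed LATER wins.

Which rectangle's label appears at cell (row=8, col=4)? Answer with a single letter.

Answer: C

Derivation:
Check cell (8,4):
  A: rows 6-8 cols 2-4 z=1 -> covers; best now A (z=1)
  B: rows 0-3 cols 3-4 -> outside (row miss)
  C: rows 8-9 cols 3-4 z=1 -> covers; best now C (z=1)
  D: rows 6-7 cols 4-5 -> outside (row miss)
Winner: C at z=1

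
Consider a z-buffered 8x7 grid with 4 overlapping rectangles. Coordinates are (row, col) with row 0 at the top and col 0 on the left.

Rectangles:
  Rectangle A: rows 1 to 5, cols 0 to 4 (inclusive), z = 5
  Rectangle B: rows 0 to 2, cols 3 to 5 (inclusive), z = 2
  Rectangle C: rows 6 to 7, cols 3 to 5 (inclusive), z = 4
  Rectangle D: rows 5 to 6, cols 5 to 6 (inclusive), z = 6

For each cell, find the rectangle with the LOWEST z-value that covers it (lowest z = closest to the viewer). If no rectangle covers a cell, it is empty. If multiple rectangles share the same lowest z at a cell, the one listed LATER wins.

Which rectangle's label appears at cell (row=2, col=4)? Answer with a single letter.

Answer: B

Derivation:
Check cell (2,4):
  A: rows 1-5 cols 0-4 z=5 -> covers; best now A (z=5)
  B: rows 0-2 cols 3-5 z=2 -> covers; best now B (z=2)
  C: rows 6-7 cols 3-5 -> outside (row miss)
  D: rows 5-6 cols 5-6 -> outside (row miss)
Winner: B at z=2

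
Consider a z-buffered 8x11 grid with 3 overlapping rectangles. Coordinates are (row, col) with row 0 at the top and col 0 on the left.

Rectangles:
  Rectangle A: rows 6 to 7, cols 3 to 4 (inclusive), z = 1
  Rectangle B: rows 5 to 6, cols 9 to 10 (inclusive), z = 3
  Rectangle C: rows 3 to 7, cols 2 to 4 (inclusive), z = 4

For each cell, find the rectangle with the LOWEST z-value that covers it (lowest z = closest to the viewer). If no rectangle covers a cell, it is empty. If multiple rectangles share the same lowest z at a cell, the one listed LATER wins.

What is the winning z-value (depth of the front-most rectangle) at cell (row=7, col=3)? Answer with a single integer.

Check cell (7,3):
  A: rows 6-7 cols 3-4 z=1 -> covers; best now A (z=1)
  B: rows 5-6 cols 9-10 -> outside (row miss)
  C: rows 3-7 cols 2-4 z=4 -> covers; best now A (z=1)
Winner: A at z=1

Answer: 1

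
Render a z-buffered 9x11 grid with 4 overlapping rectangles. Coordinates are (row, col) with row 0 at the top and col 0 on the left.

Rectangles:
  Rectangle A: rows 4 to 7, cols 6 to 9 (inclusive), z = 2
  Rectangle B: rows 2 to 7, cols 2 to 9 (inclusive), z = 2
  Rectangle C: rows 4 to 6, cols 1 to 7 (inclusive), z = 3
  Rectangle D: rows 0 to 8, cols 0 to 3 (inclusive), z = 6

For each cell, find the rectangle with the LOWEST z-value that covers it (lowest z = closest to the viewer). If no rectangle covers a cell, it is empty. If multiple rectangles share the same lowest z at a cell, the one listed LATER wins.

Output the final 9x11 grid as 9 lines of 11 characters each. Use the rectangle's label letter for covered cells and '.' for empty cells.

DDDD.......
DDDD.......
DDBBBBBBBB.
DDBBBBBBBB.
DCBBBBBBBB.
DCBBBBBBBB.
DCBBBBBBBB.
DDBBBBBBBB.
DDDD.......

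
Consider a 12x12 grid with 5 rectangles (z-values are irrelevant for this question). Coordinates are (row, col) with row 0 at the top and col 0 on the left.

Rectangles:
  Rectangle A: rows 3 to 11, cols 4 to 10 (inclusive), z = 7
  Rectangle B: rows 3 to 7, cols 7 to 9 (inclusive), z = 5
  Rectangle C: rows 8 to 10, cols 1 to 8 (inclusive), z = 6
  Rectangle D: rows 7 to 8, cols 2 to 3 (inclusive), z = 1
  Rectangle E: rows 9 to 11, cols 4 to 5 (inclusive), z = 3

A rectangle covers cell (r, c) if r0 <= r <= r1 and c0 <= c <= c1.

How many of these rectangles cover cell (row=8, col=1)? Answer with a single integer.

Answer: 1

Derivation:
Check cell (8,1):
  A: rows 3-11 cols 4-10 -> outside (col miss)
  B: rows 3-7 cols 7-9 -> outside (row miss)
  C: rows 8-10 cols 1-8 -> covers
  D: rows 7-8 cols 2-3 -> outside (col miss)
  E: rows 9-11 cols 4-5 -> outside (row miss)
Count covering = 1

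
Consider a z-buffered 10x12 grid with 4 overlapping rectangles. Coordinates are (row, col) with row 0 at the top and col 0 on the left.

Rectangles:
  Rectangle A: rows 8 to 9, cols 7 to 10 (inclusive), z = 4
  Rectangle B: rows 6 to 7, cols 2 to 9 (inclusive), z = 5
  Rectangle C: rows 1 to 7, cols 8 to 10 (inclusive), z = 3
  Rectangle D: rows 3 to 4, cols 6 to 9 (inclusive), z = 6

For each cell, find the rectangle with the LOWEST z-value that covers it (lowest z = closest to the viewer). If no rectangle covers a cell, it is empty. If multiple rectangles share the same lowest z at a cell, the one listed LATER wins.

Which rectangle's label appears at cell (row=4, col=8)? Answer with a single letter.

Answer: C

Derivation:
Check cell (4,8):
  A: rows 8-9 cols 7-10 -> outside (row miss)
  B: rows 6-7 cols 2-9 -> outside (row miss)
  C: rows 1-7 cols 8-10 z=3 -> covers; best now C (z=3)
  D: rows 3-4 cols 6-9 z=6 -> covers; best now C (z=3)
Winner: C at z=3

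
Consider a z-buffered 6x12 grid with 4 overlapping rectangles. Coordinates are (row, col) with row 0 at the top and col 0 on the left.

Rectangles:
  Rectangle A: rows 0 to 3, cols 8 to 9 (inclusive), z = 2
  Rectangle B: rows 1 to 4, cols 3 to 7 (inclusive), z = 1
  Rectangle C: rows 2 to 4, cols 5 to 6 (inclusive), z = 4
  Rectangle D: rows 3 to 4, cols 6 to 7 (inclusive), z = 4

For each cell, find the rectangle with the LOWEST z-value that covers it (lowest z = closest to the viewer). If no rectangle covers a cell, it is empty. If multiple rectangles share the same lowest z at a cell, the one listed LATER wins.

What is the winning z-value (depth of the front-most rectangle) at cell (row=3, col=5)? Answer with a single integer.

Answer: 1

Derivation:
Check cell (3,5):
  A: rows 0-3 cols 8-9 -> outside (col miss)
  B: rows 1-4 cols 3-7 z=1 -> covers; best now B (z=1)
  C: rows 2-4 cols 5-6 z=4 -> covers; best now B (z=1)
  D: rows 3-4 cols 6-7 -> outside (col miss)
Winner: B at z=1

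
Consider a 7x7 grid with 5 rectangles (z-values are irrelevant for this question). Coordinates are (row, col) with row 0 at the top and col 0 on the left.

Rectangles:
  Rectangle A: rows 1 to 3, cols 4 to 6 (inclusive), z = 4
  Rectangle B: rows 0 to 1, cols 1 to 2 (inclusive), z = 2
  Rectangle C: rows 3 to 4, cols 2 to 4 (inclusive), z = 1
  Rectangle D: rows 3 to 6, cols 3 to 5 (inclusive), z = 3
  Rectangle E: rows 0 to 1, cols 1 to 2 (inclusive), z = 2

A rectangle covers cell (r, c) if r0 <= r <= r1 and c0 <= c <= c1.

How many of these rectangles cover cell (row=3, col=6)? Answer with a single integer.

Answer: 1

Derivation:
Check cell (3,6):
  A: rows 1-3 cols 4-6 -> covers
  B: rows 0-1 cols 1-2 -> outside (row miss)
  C: rows 3-4 cols 2-4 -> outside (col miss)
  D: rows 3-6 cols 3-5 -> outside (col miss)
  E: rows 0-1 cols 1-2 -> outside (row miss)
Count covering = 1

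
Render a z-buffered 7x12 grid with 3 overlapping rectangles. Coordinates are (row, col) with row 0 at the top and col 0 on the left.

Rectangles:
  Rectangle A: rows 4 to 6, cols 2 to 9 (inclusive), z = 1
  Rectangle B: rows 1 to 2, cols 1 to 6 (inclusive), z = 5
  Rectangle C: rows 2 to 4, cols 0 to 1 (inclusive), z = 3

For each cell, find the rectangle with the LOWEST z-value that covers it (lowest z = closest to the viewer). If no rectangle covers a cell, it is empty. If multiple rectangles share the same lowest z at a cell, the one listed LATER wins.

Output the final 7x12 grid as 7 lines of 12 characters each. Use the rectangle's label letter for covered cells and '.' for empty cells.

............
.BBBBBB.....
CCBBBBB.....
CC..........
CCAAAAAAAA..
..AAAAAAAA..
..AAAAAAAA..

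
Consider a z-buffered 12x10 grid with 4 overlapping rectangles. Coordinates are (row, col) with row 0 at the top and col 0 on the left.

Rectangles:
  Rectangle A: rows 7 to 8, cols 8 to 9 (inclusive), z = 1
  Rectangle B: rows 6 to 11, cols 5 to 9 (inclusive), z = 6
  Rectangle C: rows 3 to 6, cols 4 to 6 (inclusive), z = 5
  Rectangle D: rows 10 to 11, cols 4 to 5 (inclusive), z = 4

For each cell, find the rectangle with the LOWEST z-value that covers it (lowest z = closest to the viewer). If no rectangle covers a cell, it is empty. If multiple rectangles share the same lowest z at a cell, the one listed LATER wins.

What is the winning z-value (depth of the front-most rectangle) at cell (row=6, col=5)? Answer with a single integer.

Check cell (6,5):
  A: rows 7-8 cols 8-9 -> outside (row miss)
  B: rows 6-11 cols 5-9 z=6 -> covers; best now B (z=6)
  C: rows 3-6 cols 4-6 z=5 -> covers; best now C (z=5)
  D: rows 10-11 cols 4-5 -> outside (row miss)
Winner: C at z=5

Answer: 5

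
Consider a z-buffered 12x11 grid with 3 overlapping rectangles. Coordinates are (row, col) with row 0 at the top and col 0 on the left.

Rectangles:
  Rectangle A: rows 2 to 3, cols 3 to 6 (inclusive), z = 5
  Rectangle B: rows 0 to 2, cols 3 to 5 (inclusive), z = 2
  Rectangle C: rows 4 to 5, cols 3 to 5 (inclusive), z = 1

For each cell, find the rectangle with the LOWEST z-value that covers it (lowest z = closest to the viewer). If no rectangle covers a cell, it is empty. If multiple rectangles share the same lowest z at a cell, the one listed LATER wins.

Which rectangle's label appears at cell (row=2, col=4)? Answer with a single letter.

Check cell (2,4):
  A: rows 2-3 cols 3-6 z=5 -> covers; best now A (z=5)
  B: rows 0-2 cols 3-5 z=2 -> covers; best now B (z=2)
  C: rows 4-5 cols 3-5 -> outside (row miss)
Winner: B at z=2

Answer: B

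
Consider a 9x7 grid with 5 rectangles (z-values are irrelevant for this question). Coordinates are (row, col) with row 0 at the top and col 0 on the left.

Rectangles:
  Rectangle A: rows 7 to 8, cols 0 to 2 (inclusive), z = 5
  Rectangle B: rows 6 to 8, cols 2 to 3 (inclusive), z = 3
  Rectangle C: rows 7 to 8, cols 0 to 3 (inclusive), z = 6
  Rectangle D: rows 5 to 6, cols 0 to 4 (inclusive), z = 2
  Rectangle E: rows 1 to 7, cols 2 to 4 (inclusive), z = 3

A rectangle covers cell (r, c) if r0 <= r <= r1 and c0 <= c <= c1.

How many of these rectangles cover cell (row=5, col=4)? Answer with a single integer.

Check cell (5,4):
  A: rows 7-8 cols 0-2 -> outside (row miss)
  B: rows 6-8 cols 2-3 -> outside (row miss)
  C: rows 7-8 cols 0-3 -> outside (row miss)
  D: rows 5-6 cols 0-4 -> covers
  E: rows 1-7 cols 2-4 -> covers
Count covering = 2

Answer: 2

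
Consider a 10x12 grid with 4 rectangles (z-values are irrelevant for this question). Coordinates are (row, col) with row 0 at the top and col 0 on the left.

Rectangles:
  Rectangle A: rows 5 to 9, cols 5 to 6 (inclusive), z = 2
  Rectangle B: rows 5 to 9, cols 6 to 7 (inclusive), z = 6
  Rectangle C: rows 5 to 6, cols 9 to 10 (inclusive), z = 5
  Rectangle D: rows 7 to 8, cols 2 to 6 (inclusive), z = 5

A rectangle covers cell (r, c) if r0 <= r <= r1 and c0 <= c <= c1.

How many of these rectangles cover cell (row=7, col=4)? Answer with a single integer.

Answer: 1

Derivation:
Check cell (7,4):
  A: rows 5-9 cols 5-6 -> outside (col miss)
  B: rows 5-9 cols 6-7 -> outside (col miss)
  C: rows 5-6 cols 9-10 -> outside (row miss)
  D: rows 7-8 cols 2-6 -> covers
Count covering = 1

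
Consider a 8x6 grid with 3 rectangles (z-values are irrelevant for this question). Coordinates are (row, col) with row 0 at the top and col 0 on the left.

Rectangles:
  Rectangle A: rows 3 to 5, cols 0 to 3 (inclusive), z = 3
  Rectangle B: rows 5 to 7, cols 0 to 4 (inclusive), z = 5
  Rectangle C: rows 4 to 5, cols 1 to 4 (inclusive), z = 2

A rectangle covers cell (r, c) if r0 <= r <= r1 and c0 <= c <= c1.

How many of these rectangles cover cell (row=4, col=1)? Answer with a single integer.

Check cell (4,1):
  A: rows 3-5 cols 0-3 -> covers
  B: rows 5-7 cols 0-4 -> outside (row miss)
  C: rows 4-5 cols 1-4 -> covers
Count covering = 2

Answer: 2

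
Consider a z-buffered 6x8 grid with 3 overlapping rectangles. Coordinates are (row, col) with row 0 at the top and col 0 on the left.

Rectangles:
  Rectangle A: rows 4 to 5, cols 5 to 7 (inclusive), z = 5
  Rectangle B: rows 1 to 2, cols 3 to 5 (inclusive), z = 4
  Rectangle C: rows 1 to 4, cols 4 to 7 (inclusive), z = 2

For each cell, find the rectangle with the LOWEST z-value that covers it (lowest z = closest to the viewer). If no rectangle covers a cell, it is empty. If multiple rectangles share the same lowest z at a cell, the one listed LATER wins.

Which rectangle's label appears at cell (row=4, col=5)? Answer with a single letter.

Answer: C

Derivation:
Check cell (4,5):
  A: rows 4-5 cols 5-7 z=5 -> covers; best now A (z=5)
  B: rows 1-2 cols 3-5 -> outside (row miss)
  C: rows 1-4 cols 4-7 z=2 -> covers; best now C (z=2)
Winner: C at z=2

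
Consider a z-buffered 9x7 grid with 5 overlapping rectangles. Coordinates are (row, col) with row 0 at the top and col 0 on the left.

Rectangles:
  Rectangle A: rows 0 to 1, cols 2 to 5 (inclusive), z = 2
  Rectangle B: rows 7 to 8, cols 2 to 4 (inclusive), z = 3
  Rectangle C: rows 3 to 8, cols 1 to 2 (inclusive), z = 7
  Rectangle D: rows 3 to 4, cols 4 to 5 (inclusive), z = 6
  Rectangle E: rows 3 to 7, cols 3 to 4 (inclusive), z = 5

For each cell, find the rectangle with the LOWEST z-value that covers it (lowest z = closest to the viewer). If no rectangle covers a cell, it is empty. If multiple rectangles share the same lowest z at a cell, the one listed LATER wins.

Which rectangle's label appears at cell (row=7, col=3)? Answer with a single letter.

Check cell (7,3):
  A: rows 0-1 cols 2-5 -> outside (row miss)
  B: rows 7-8 cols 2-4 z=3 -> covers; best now B (z=3)
  C: rows 3-8 cols 1-2 -> outside (col miss)
  D: rows 3-4 cols 4-5 -> outside (row miss)
  E: rows 3-7 cols 3-4 z=5 -> covers; best now B (z=3)
Winner: B at z=3

Answer: B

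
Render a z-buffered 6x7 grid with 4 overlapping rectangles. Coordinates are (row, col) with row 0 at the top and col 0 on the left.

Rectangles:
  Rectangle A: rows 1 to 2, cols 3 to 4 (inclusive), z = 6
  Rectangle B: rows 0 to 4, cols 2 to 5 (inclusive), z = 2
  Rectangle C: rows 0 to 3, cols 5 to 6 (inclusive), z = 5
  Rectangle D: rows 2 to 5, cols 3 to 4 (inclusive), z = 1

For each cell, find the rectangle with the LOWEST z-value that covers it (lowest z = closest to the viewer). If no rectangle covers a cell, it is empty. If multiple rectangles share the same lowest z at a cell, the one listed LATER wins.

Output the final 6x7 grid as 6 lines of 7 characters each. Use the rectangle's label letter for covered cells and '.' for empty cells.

..BBBBC
..BBBBC
..BDDBC
..BDDBC
..BDDB.
...DD..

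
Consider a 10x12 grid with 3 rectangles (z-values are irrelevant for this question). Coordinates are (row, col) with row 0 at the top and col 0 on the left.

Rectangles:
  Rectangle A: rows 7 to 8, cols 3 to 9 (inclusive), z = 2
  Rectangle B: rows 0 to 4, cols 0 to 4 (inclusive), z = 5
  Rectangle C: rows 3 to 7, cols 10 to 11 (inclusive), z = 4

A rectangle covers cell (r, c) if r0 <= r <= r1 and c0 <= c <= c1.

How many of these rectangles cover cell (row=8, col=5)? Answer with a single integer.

Check cell (8,5):
  A: rows 7-8 cols 3-9 -> covers
  B: rows 0-4 cols 0-4 -> outside (row miss)
  C: rows 3-7 cols 10-11 -> outside (row miss)
Count covering = 1

Answer: 1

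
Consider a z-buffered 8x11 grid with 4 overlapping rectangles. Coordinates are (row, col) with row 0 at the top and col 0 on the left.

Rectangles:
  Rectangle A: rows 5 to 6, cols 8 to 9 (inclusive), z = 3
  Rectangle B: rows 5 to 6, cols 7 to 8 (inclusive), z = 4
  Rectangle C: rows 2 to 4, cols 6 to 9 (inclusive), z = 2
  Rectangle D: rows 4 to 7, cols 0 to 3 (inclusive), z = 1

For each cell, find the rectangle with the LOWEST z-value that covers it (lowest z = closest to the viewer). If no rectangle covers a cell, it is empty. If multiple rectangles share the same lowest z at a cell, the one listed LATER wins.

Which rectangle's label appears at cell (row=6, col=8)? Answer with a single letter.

Check cell (6,8):
  A: rows 5-6 cols 8-9 z=3 -> covers; best now A (z=3)
  B: rows 5-6 cols 7-8 z=4 -> covers; best now A (z=3)
  C: rows 2-4 cols 6-9 -> outside (row miss)
  D: rows 4-7 cols 0-3 -> outside (col miss)
Winner: A at z=3

Answer: A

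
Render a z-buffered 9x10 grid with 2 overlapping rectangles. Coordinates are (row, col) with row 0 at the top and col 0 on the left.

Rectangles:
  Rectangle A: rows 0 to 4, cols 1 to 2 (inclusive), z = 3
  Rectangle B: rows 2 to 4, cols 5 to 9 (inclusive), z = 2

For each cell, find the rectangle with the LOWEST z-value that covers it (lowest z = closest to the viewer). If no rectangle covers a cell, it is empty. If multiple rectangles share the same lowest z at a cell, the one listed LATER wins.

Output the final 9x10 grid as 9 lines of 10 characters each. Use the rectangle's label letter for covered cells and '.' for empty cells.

.AA.......
.AA.......
.AA..BBBBB
.AA..BBBBB
.AA..BBBBB
..........
..........
..........
..........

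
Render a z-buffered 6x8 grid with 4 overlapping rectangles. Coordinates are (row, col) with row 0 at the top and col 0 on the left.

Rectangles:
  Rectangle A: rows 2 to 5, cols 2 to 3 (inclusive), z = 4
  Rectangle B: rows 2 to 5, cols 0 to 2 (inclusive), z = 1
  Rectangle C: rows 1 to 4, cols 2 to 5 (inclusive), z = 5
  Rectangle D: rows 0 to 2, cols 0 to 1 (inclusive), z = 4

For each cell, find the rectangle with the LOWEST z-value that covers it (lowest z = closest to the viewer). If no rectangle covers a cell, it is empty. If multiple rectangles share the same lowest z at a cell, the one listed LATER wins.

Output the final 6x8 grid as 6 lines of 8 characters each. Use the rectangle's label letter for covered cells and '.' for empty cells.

DD......
DDCCCC..
BBBACC..
BBBACC..
BBBACC..
BBBA....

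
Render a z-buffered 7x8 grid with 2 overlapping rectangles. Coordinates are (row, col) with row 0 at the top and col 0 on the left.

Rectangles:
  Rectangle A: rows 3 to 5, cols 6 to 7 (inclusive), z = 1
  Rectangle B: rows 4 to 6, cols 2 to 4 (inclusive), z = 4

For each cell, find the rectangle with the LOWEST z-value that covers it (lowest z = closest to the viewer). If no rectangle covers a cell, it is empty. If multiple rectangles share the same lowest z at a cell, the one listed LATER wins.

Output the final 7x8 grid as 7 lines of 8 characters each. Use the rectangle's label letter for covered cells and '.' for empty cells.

........
........
........
......AA
..BBB.AA
..BBB.AA
..BBB...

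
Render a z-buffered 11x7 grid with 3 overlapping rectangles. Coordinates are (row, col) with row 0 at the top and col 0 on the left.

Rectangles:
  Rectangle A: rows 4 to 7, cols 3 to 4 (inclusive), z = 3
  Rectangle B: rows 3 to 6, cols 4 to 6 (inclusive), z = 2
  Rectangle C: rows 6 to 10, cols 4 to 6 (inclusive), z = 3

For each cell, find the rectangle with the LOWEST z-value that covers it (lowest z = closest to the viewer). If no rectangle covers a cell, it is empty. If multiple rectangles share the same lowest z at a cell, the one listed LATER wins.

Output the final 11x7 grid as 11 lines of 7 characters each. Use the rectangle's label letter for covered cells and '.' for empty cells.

.......
.......
.......
....BBB
...ABBB
...ABBB
...ABBB
...ACCC
....CCC
....CCC
....CCC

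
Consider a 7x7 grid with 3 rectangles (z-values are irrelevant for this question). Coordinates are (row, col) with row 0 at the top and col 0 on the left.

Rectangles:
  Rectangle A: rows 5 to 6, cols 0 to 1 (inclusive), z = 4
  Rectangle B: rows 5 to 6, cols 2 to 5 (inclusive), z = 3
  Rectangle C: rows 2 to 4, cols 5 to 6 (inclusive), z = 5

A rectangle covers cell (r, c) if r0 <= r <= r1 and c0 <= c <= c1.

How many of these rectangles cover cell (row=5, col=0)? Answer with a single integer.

Answer: 1

Derivation:
Check cell (5,0):
  A: rows 5-6 cols 0-1 -> covers
  B: rows 5-6 cols 2-5 -> outside (col miss)
  C: rows 2-4 cols 5-6 -> outside (row miss)
Count covering = 1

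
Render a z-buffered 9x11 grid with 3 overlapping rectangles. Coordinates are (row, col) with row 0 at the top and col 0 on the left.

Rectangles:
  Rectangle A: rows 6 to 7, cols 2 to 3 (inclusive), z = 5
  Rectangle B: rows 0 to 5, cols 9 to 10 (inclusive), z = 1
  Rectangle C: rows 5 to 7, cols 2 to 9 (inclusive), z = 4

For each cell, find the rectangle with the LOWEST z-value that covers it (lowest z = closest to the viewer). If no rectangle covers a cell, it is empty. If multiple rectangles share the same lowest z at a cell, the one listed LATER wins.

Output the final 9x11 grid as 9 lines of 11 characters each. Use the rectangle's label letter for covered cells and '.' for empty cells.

.........BB
.........BB
.........BB
.........BB
.........BB
..CCCCCCCBB
..CCCCCCCC.
..CCCCCCCC.
...........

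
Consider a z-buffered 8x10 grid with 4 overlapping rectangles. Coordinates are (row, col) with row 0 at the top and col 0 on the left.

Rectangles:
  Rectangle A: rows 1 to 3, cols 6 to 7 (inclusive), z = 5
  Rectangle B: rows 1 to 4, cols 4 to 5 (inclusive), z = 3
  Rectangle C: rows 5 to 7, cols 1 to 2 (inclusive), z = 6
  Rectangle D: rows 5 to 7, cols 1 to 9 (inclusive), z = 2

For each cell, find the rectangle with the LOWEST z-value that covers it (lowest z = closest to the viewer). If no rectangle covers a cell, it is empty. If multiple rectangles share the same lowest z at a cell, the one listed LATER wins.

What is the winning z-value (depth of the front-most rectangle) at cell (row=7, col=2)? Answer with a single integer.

Check cell (7,2):
  A: rows 1-3 cols 6-7 -> outside (row miss)
  B: rows 1-4 cols 4-5 -> outside (row miss)
  C: rows 5-7 cols 1-2 z=6 -> covers; best now C (z=6)
  D: rows 5-7 cols 1-9 z=2 -> covers; best now D (z=2)
Winner: D at z=2

Answer: 2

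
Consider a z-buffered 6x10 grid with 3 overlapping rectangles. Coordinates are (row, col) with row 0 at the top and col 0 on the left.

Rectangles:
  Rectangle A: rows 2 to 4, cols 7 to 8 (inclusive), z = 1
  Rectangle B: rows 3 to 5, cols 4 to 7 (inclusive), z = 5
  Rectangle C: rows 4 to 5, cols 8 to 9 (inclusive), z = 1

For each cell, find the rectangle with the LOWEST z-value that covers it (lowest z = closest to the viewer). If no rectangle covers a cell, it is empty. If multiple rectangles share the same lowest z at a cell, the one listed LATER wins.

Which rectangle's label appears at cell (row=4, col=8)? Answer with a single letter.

Check cell (4,8):
  A: rows 2-4 cols 7-8 z=1 -> covers; best now A (z=1)
  B: rows 3-5 cols 4-7 -> outside (col miss)
  C: rows 4-5 cols 8-9 z=1 -> covers; best now C (z=1)
Winner: C at z=1

Answer: C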